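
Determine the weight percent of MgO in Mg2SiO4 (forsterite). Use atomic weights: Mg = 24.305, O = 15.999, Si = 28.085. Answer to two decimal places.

M(Mg2SiO4) = 140.691 g/mol; M(MgO) = 40.304 g/mol.
Moles MgO per formula unit = 2 Mg ÷ 1 = 2.0000.
MgO fraction = (2.0000 × 40.304) / 140.691 = 80.608/140.691 = 0.5729.

57.29 wt%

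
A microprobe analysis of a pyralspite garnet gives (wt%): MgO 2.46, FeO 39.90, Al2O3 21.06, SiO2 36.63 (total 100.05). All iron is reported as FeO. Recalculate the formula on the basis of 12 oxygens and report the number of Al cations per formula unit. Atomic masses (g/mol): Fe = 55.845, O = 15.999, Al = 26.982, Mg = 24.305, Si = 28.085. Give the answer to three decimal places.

2.019 Al apfu

2.46 wt% MgO ÷ 40.304 g/mol = 0.06104 mol, giving 0.06104 Mg and 0.06104 O.
39.90 wt% FeO ÷ 71.844 g/mol = 0.55537 mol, giving 0.55537 Fe and 0.55537 O.
21.06 wt% Al2O3 ÷ 101.961 g/mol = 0.20655 mol, giving 0.41310 Al and 0.61965 O.
36.63 wt% SiO2 ÷ 60.083 g/mol = 0.60966 mol, giving 0.60966 Si and 1.21932 O.
Oxygen sums to 2.45538; scaling by 12/2.45538 = 4.88723 puts the formula on 12 O.
Al: 0.41310 × 4.88723 = 2.019 atoms per formula unit.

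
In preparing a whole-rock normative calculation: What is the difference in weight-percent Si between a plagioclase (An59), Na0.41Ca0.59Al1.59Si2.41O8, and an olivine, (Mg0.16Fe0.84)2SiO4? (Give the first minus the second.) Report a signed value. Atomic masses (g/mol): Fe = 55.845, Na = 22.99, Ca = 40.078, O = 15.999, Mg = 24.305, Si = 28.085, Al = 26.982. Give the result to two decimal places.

First mineral: 67.685 g Si in 271.650 g formula = 24.92 wt% Si.
Second mineral: 28.085 g Si in 193.678 g formula = 14.50 wt% Si.
24.92% − 14.50% gives a difference of 10.42 percentage points.

10.42 percentage points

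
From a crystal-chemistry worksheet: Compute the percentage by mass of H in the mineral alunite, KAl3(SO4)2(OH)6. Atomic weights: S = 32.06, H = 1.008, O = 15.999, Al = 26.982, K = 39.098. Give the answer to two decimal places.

Molar mass of KAl3(SO4)2(OH)6: 1*39.098 + 3*26.982 + 2*32.06 + 14*15.999 + 6*1.008 = 414.198 g/mol.
Mass of H per formula unit: 6 × 1.008 = 6.048 g.
Weight fraction H = 6.048 / 414.198 = 0.0146.

1.46 mass %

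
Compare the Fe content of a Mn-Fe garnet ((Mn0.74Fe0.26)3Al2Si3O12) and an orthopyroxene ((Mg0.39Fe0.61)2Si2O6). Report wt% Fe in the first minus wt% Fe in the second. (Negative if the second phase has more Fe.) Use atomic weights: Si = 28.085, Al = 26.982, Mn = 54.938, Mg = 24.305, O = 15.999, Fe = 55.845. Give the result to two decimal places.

-19.69 percentage points

Fe in (Mn0.74Fe0.26)3Al2Si3O12: molar mass 495.728 g/mol; 0.78×55.845 = 43.559 g → 8.79 wt%.
Fe in (Mg0.39Fe0.61)2Si2O6: molar mass 239.253 g/mol; 1.22×55.845 = 68.131 g → 28.48 wt%.
Difference = 8.79 − 28.48 = -19.69 percentage points.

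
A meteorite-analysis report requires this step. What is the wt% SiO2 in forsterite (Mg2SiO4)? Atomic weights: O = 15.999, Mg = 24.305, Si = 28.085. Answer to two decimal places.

42.71 wt%

Formula mass = 140.691 g/mol.
1 Si → 1.0000 mol SiO2 per formula unit; M(SiO2) = 60.083, so SiO2 mass = 60.083 g.
60.083/140.691 × 100 = 42.71 wt%.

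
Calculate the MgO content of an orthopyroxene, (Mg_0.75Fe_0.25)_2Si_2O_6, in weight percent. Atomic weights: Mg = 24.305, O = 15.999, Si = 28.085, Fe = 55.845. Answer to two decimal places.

Molar mass of (Mg_0.75Fe_0.25)_2Si_2O_6 = 1.50×24.305 + 0.50×55.845 + 2×28.085 + 6×15.999 = 216.544 g/mol.
Each formula unit contains 1.50 Mg, equivalent to 1.50/1 = 1.5000 mol MgO.
M(MgO) = 1×24.305 + 1×15.999 = 40.304 g/mol.
Mass of MgO per formula unit = 1.5000 × 40.304 = 60.456 g.
MgO wt% = 60.456 / 216.544 × 100 = 27.92%.

27.92 wt%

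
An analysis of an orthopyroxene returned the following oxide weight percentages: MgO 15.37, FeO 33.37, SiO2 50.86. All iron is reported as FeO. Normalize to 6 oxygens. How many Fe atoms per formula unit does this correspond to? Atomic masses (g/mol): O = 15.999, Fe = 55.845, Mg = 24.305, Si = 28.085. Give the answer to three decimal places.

15.37 wt% MgO ÷ 40.304 g/mol = 0.38135 mol, giving 0.38135 Mg and 0.38135 O.
33.37 wt% FeO ÷ 71.844 g/mol = 0.46448 mol, giving 0.46448 Fe and 0.46448 O.
50.86 wt% SiO2 ÷ 60.083 g/mol = 0.84650 mol, giving 0.84650 Si and 1.69300 O.
Oxygen sums to 2.53883; scaling by 6/2.53883 = 2.36329 puts the formula on 6 O.
Fe: 0.46448 × 2.36329 = 1.098 atoms per formula unit.

1.098 Fe apfu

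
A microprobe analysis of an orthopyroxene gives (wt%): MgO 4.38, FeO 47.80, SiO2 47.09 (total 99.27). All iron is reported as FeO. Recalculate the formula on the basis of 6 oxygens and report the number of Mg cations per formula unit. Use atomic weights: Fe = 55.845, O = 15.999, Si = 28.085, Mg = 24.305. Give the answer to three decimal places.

MgO: 4.38/40.304 = 0.10867 mol → 0.10867 mol Mg, 0.10867 mol O.
FeO: 47.80/71.844 = 0.66533 mol → 0.66533 mol Fe, 0.66533 mol O.
SiO2: 47.09/60.083 = 0.78375 mol → 0.78375 mol Si, 1.56750 mol O.
Total oxygen = 2.34150 mol. Normalization factor = 6/2.34150 = 2.56246.
Mg per 6 O = 0.10867 × 2.56246 = 0.278.

0.278 Mg apfu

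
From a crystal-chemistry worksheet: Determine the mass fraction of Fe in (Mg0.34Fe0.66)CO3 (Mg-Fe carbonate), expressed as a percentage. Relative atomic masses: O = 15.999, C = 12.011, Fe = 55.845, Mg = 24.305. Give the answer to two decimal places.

M((Mg0.34Fe0.66)CO3) = 105.129 g/mol.
Fe contributes 0.66 × 55.845 = 36.858 g per mole.
36.858/105.129 = 0.3506 → 35.06%.

35.06 mass %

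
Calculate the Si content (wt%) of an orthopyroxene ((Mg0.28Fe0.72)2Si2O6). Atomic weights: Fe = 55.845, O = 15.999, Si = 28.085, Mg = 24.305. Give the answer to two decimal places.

Formula mass = 0.56*24.305 + 1.44*55.845 + 2*28.085 + 6*15.999 = 246.192 g/mol, of which 56.170 g is Si.
So Si makes up 56.170/246.192 = 0.2282 of the mass, i.e. 22.82%.

22.82 wt%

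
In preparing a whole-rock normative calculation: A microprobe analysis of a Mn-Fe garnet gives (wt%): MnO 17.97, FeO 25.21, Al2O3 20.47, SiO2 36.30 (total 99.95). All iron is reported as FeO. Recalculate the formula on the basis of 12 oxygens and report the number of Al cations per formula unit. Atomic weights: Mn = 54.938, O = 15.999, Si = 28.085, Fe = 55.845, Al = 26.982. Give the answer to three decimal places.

1.995 Al apfu

MnO (M=70.937): mol = 0.25332; Mn = 0.25332, O = 0.25332.
FeO (M=71.844): mol = 0.35090; Fe = 0.35090, O = 0.35090.
Al2O3 (M=101.961): mol = 0.20076; Al = 0.40152, O = 0.60228.
SiO2 (M=60.083): mol = 0.60416; Si = 0.60416, O = 1.20832.
ΣO = 2.41482; factor = 12/ΣO = 4.96931.
Al apfu = 0.40152 × 4.96931 = 1.995.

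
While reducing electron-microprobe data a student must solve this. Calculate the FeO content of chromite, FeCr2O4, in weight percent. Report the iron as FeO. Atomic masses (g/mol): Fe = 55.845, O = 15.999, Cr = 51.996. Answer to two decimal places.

Formula mass = 223.833 g/mol.
1 Fe → 1.0000 mol FeO per formula unit; M(FeO) = 71.844, so FeO mass = 71.844 g.
71.844/223.833 × 100 = 32.10 wt%.

32.10 wt%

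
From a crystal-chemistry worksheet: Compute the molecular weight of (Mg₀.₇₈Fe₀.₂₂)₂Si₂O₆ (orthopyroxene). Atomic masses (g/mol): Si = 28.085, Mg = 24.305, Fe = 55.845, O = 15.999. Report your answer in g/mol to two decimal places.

214.65 g/mol

The formula mass is the sum 1.56(24.305) + 0.44(55.845) + 2(28.085) + 6(15.999).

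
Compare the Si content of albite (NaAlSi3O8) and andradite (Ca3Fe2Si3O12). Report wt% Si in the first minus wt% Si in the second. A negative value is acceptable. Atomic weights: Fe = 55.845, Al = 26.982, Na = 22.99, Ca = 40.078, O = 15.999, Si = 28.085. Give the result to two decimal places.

15.55 percentage points

Si in NaAlSi3O8: molar mass 262.219 g/mol; 3×28.085 = 84.255 g → 32.13 wt%.
Si in Ca3Fe2Si3O12: molar mass 508.167 g/mol; 3×28.085 = 84.255 g → 16.58 wt%.
Difference = 32.13 − 16.58 = 15.55 percentage points.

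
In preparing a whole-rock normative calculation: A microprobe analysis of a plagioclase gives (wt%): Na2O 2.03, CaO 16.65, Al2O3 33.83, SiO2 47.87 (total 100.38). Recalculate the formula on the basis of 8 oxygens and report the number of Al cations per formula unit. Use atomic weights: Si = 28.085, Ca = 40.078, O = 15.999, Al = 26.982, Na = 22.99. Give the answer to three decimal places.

1.819 Al apfu

2.03 wt% Na2O ÷ 61.979 g/mol = 0.03275 mol, giving 0.06550 Na and 0.03275 O.
16.65 wt% CaO ÷ 56.077 g/mol = 0.29691 mol, giving 0.29691 Ca and 0.29691 O.
33.83 wt% Al2O3 ÷ 101.961 g/mol = 0.33179 mol, giving 0.66358 Al and 0.99537 O.
47.87 wt% SiO2 ÷ 60.083 g/mol = 0.79673 mol, giving 0.79673 Si and 1.59346 O.
Oxygen sums to 2.91849; scaling by 8/2.91849 = 2.74114 puts the formula on 8 O.
Al: 0.66358 × 2.74114 = 1.819 atoms per formula unit.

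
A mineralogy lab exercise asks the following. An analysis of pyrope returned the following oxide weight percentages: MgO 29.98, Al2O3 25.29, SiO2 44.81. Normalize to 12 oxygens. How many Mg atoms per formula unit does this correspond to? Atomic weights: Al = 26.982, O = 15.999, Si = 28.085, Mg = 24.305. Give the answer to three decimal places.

MgO (M=40.304): mol = 0.74385; Mg = 0.74385, O = 0.74385.
Al2O3 (M=101.961): mol = 0.24804; Al = 0.49608, O = 0.74412.
SiO2 (M=60.083): mol = 0.74580; Si = 0.74580, O = 1.49160.
ΣO = 2.97957; factor = 12/ΣO = 4.02743.
Mg apfu = 0.74385 × 4.02743 = 2.996.

2.996 Mg apfu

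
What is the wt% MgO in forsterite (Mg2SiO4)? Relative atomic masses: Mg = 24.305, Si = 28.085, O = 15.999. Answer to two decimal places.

57.29 wt%

Molar mass of Mg2SiO4 = 2·24.305 + 1·28.085 + 4·15.999 = 140.691 g/mol.
Each formula unit contains 2 Mg, equivalent to 2/1 = 2.0000 mol MgO.
M(MgO) = 1×24.305 + 1×15.999 = 40.304 g/mol.
Mass of MgO per formula unit = 2.0000 × 40.304 = 80.608 g.
MgO wt% = 80.608 / 140.691 × 100 = 57.29%.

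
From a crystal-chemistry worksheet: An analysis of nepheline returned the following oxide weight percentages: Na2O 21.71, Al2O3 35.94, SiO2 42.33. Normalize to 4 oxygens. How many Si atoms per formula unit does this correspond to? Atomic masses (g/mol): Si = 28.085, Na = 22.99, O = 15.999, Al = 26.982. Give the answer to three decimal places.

Na2O: 21.71/61.979 = 0.35028 mol → 0.70056 mol Na, 0.35028 mol O.
Al2O3: 35.94/101.961 = 0.35249 mol → 0.70498 mol Al, 1.05747 mol O.
SiO2: 42.33/60.083 = 0.70453 mol → 0.70453 mol Si, 1.40906 mol O.
Total oxygen = 2.81681 mol. Normalization factor = 4/2.81681 = 1.42005.
Si per 4 O = 0.70453 × 1.42005 = 1.000.

1.000 Si apfu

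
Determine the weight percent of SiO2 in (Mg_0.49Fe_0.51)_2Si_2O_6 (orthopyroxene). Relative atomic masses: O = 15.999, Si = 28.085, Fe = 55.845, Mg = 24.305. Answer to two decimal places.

51.59 wt%

M((Mg_0.49Fe_0.51)_2Si_2O_6) = 232.945 g/mol; M(SiO2) = 60.083 g/mol.
Moles SiO2 per formula unit = 2 Si ÷ 1 = 2.0000.
SiO2 fraction = (2.0000 × 60.083) / 232.945 = 120.166/232.945 = 0.5159.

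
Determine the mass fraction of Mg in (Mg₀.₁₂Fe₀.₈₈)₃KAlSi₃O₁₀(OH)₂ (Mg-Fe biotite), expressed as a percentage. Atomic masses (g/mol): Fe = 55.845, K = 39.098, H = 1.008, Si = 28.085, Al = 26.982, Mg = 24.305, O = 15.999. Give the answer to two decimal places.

M((Mg₀.₁₂Fe₀.₈₈)₃KAlSi₃O₁₀(OH)₂) = 500.520 g/mol.
Mg contributes 0.36 × 24.305 = 8.750 g per mole.
8.750/500.520 = 0.0175 → 1.75%.

1.75 wt%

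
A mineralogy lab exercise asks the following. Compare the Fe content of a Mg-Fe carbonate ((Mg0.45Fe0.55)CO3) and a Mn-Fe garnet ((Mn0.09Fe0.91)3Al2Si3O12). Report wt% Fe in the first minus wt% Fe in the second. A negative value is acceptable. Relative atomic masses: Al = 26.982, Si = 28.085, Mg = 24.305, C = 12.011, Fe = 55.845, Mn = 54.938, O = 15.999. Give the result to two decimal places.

-0.43 percentage points

M((Mg0.45Fe0.55)CO3) = 101.660 g/mol, so wt% Fe = 30.715/101.660 × 100 = 30.21%.
M((Mn0.09Fe0.91)3Al2Si3O12) = 497.497 g/mol, so wt% Fe = 152.457/497.497 × 100 = 30.64%.
30.21 − 30.64 = -0.43 pp.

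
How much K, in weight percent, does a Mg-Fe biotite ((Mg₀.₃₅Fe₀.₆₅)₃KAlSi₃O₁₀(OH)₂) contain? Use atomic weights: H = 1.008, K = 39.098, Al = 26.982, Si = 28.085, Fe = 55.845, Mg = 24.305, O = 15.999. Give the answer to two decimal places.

8.17 weight percent

Formula mass = 1.05×24.305 + 1.95×55.845 + 1×39.098 + 1×26.982 + 3×28.085 + 12×15.999 + 2×1.008 = 478.757 g/mol, of which 39.098 g is K.
So K makes up 39.098/478.757 = 0.0817 of the mass, i.e. 8.17%.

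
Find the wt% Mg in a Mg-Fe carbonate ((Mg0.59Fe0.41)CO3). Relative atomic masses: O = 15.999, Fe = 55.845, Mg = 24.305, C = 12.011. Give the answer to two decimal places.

Molar mass of (Mg0.59Fe0.41)CO3: 0.59×24.305 + 0.41×55.845 + 1×12.011 + 3×15.999 = 97.244 g/mol.
Mass of Mg per formula unit: 0.59 × 24.305 = 14.340 g.
Weight fraction Mg = 14.340 / 97.244 = 0.1475.

14.75 wt%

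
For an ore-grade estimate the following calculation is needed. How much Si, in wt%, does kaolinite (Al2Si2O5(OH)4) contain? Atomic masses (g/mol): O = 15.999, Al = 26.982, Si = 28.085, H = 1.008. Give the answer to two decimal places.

M(Al2Si2O5(OH)4) = 258.157 g/mol.
Si contributes 2 × 28.085 = 56.170 g per mole.
56.170/258.157 = 0.2176 → 21.76%.

21.76 wt%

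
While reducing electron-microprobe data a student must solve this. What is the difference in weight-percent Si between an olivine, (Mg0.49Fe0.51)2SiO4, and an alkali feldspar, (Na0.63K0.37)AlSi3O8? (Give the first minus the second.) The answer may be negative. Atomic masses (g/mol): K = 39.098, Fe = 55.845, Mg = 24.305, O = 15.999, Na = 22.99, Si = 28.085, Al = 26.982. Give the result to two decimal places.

-15.17 percentage points

First mineral: 28.085 g Si in 172.862 g formula = 16.25 wt% Si.
Second mineral: 84.255 g Si in 268.179 g formula = 31.42 wt% Si.
16.25% − 31.42% gives a difference of -15.17 percentage points.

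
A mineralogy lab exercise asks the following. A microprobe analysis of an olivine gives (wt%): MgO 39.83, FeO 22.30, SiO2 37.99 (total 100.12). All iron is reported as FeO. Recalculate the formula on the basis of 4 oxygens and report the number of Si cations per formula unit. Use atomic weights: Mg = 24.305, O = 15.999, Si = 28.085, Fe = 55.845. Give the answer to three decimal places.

0.987 Si apfu

MgO: 39.83/40.304 = 0.98824 mol → 0.98824 mol Mg, 0.98824 mol O.
FeO: 22.30/71.844 = 0.31039 mol → 0.31039 mol Fe, 0.31039 mol O.
SiO2: 37.99/60.083 = 0.63229 mol → 0.63229 mol Si, 1.26458 mol O.
Total oxygen = 2.56321 mol. Normalization factor = 4/2.56321 = 1.56054.
Si per 4 O = 0.63229 × 1.56054 = 0.987.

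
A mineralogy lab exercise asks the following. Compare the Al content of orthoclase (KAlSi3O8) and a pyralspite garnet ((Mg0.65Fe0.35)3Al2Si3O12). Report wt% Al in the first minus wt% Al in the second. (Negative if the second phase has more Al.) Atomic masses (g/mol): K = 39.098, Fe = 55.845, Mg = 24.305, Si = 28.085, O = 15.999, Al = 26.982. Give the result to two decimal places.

-2.68 percentage points

Al in KAlSi3O8: molar mass 278.327 g/mol; 1×26.982 = 26.982 g → 9.69 wt%.
Al in (Mg0.65Fe0.35)3Al2Si3O12: molar mass 436.239 g/mol; 2×26.982 = 53.964 g → 12.37 wt%.
Difference = 9.69 − 12.37 = -2.68 percentage points.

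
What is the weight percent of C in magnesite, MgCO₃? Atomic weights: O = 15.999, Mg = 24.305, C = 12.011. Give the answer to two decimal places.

14.25 weight percent

Molar mass of MgCO₃: 1*24.305 + 1*12.011 + 3*15.999 = 84.313 g/mol.
Mass of C per formula unit: 1 × 12.011 = 12.011 g.
Weight fraction C = 12.011 / 84.313 = 0.1425.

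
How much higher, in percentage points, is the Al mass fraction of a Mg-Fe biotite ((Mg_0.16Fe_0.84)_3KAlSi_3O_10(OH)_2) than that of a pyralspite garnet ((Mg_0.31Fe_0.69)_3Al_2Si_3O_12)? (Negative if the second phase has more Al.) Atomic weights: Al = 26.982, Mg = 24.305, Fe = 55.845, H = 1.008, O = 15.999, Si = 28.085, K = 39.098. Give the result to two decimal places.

Al in (Mg_0.16Fe_0.84)_3KAlSi_3O_10(OH)_2: molar mass 496.735 g/mol; 1×26.982 = 26.982 g → 5.43 wt%.
Al in (Mg_0.31Fe_0.69)_3Al_2Si_3O_12: molar mass 468.410 g/mol; 2×26.982 = 53.964 g → 11.52 wt%.
Difference = 5.43 − 11.52 = -6.09 percentage points.

-6.09 percentage points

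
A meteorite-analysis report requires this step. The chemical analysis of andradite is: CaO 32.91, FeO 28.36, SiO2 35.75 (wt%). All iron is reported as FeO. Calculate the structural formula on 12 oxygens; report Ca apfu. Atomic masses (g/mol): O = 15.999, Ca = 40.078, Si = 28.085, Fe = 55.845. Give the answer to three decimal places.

3.243 Ca apfu

CaO (M=56.077): mol = 0.58687; Ca = 0.58687, O = 0.58687.
FeO (M=71.844): mol = 0.39474; Fe = 0.39474, O = 0.39474.
SiO2 (M=60.083): mol = 0.59501; Si = 0.59501, O = 1.19002.
ΣO = 2.17163; factor = 12/ΣO = 5.52580.
Ca apfu = 0.58687 × 5.52580 = 3.243.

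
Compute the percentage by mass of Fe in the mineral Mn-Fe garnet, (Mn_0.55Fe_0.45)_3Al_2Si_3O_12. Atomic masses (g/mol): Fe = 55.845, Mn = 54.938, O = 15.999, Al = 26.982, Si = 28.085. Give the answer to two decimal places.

15.19 wt%

Formula mass = 1.65·54.938 + 1.35·55.845 + 2·26.982 + 3·28.085 + 12·15.999 = 496.245 g/mol, of which 75.391 g is Fe.
So Fe makes up 75.391/496.245 = 0.1519 of the mass, i.e. 15.19%.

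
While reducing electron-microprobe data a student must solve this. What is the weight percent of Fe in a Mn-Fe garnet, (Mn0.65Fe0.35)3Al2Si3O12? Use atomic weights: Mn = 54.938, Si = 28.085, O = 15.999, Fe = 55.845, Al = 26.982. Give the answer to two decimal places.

11.82 mass %

Molar mass of (Mn0.65Fe0.35)3Al2Si3O12: 1.95·54.938 + 1.05·55.845 + 2·26.982 + 3·28.085 + 12·15.999 = 495.973 g/mol.
Mass of Fe per formula unit: 1.05 × 55.845 = 58.637 g.
Weight fraction Fe = 58.637 / 495.973 = 0.1182.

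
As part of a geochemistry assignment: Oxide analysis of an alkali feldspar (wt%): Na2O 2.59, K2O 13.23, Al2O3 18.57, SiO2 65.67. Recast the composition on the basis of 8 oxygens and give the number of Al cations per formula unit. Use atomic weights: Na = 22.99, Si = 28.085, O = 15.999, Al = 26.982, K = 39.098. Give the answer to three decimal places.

1.000 Al apfu

Na2O: 2.59/61.979 = 0.04179 mol → 0.08358 mol Na, 0.04179 mol O.
K2O: 13.23/94.195 = 0.14045 mol → 0.28090 mol K, 0.14045 mol O.
Al2O3: 18.57/101.961 = 0.18213 mol → 0.36426 mol Al, 0.54639 mol O.
SiO2: 65.67/60.083 = 1.09299 mol → 1.09299 mol Si, 2.18598 mol O.
Total oxygen = 2.91461 mol. Normalization factor = 8/2.91461 = 2.74479.
Al per 8 O = 0.36426 × 2.74479 = 1.000.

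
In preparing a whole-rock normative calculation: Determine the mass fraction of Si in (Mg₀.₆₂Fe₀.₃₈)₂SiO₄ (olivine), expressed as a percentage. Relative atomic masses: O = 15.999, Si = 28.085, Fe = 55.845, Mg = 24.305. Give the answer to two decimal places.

Formula mass = 1.24×24.305 + 0.76×55.845 + 1×28.085 + 4×15.999 = 164.661 g/mol, of which 28.085 g is Si.
So Si makes up 28.085/164.661 = 0.1706 of the mass, i.e. 17.06%.

17.06 mass %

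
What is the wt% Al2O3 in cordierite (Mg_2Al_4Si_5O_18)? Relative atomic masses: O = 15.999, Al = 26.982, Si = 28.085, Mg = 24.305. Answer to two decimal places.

M(Mg_2Al_4Si_5O_18) = 584.945 g/mol; M(Al2O3) = 101.961 g/mol.
Moles Al2O3 per formula unit = 4 Al ÷ 2 = 2.0000.
Al2O3 fraction = (2.0000 × 101.961) / 584.945 = 203.922/584.945 = 0.3486.

34.86 wt%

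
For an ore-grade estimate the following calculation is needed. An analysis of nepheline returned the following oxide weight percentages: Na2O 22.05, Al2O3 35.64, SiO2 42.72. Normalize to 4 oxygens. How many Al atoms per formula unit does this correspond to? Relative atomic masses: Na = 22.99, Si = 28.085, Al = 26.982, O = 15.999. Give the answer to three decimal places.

0.989 Al apfu

Na2O: 22.05/61.979 = 0.35577 mol → 0.71154 mol Na, 0.35577 mol O.
Al2O3: 35.64/101.961 = 0.34955 mol → 0.69910 mol Al, 1.04865 mol O.
SiO2: 42.72/60.083 = 0.71102 mol → 0.71102 mol Si, 1.42204 mol O.
Total oxygen = 2.82646 mol. Normalization factor = 4/2.82646 = 1.41520.
Al per 4 O = 0.69910 × 1.41520 = 0.989.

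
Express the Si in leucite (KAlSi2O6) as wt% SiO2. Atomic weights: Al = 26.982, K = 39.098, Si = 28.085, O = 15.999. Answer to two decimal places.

55.06 wt%

Formula mass = 218.244 g/mol.
2 Si → 2.0000 mol SiO2 per formula unit; M(SiO2) = 60.083, so SiO2 mass = 120.166 g.
120.166/218.244 × 100 = 55.06 wt%.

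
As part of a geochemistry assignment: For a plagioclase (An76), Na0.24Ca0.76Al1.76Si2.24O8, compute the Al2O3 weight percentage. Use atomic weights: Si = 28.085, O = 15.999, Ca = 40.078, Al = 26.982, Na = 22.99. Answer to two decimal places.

32.70 wt%

Molar mass of Na0.24Ca0.76Al1.76Si2.24O8 = 0.24·22.99 + 0.76·40.078 + 1.76·26.982 + 2.24·28.085 + 8·15.999 = 274.368 g/mol.
Each formula unit contains 1.76 Al, equivalent to 1.76/2 = 0.8800 mol Al2O3.
M(Al2O3) = 2×26.982 + 3×15.999 = 101.961 g/mol.
Mass of Al2O3 per formula unit = 0.8800 × 101.961 = 89.726 g.
Al2O3 wt% = 89.726 / 274.368 × 100 = 32.70%.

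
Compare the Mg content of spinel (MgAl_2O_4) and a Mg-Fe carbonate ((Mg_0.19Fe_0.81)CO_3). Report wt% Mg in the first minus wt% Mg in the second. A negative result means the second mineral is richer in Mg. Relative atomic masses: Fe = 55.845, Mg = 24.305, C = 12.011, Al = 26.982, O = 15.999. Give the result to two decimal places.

12.88 percentage points

M(MgAl_2O_4) = 142.265 g/mol, so wt% Mg = 24.305/142.265 × 100 = 17.08%.
M((Mg_0.19Fe_0.81)CO_3) = 109.860 g/mol, so wt% Mg = 4.618/109.860 × 100 = 4.20%.
17.08 − 4.20 = 12.88 pp.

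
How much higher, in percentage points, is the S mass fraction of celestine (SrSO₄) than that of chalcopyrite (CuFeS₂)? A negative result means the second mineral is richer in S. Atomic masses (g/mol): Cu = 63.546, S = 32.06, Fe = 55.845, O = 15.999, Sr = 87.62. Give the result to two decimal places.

-17.49 percentage points

First mineral: 32.060 g S in 183.676 g formula = 17.45 wt% S.
Second mineral: 64.120 g S in 183.511 g formula = 34.94 wt% S.
17.45% − 34.94% gives a difference of -17.49 percentage points.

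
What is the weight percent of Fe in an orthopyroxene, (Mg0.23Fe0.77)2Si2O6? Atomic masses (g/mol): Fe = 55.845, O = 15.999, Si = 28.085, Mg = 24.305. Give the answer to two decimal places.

Formula mass = 0.46·24.305 + 1.54·55.845 + 2·28.085 + 6·15.999 = 249.346 g/mol, of which 86.001 g is Fe.
So Fe makes up 86.001/249.346 = 0.3449 of the mass, i.e. 34.49%.

34.49 wt%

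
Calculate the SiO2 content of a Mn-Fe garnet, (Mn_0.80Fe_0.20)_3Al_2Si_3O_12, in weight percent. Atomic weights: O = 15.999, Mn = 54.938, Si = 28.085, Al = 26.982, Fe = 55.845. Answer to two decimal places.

36.37 wt%

M((Mn_0.80Fe_0.20)_3Al_2Si_3O_12) = 495.565 g/mol; M(SiO2) = 60.083 g/mol.
Moles SiO2 per formula unit = 3 Si ÷ 1 = 3.0000.
SiO2 fraction = (3.0000 × 60.083) / 495.565 = 180.249/495.565 = 0.3637.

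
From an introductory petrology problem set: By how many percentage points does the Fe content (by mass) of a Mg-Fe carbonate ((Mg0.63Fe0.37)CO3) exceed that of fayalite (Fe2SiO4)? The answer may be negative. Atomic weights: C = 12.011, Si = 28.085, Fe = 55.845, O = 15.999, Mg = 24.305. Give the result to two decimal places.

First mineral: 20.663 g Fe in 95.983 g formula = 21.53 wt% Fe.
Second mineral: 111.690 g Fe in 203.771 g formula = 54.81 wt% Fe.
21.53% − 54.81% gives a difference of -33.28 percentage points.

-33.28 percentage points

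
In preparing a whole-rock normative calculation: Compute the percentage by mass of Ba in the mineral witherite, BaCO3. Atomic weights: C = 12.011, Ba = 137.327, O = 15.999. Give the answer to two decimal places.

Formula mass = 1·137.327 + 1·12.011 + 3·15.999 = 197.335 g/mol, of which 137.327 g is Ba.
So Ba makes up 137.327/197.335 = 0.6959 of the mass, i.e. 69.59%.

69.59 weight percent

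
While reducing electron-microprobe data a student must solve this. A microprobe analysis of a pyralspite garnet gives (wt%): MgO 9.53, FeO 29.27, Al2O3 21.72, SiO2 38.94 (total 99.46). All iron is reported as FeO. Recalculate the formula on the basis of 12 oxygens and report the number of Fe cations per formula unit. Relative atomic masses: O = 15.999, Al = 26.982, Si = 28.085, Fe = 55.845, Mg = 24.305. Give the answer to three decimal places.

1.896 Fe apfu

MgO (M=40.304): mol = 0.23645; Mg = 0.23645, O = 0.23645.
FeO (M=71.844): mol = 0.40741; Fe = 0.40741, O = 0.40741.
Al2O3 (M=101.961): mol = 0.21302; Al = 0.42604, O = 0.63906.
SiO2 (M=60.083): mol = 0.64810; Si = 0.64810, O = 1.29620.
ΣO = 2.57912; factor = 12/ΣO = 4.65275.
Fe apfu = 0.40741 × 4.65275 = 1.896.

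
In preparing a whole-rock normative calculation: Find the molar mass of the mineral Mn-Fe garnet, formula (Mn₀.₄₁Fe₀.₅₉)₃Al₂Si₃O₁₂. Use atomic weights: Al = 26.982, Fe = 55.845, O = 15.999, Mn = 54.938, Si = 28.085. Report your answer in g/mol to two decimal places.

The formula mass is the sum 1.23·54.938 + 1.77·55.845 + 2·26.982 + 3·28.085 + 12·15.999.

496.63 g/mol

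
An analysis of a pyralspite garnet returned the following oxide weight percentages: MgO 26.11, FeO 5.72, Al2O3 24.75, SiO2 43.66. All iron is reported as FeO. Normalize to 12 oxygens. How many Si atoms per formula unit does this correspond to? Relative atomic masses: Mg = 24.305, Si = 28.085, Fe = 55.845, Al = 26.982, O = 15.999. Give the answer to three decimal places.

2.998 Si apfu

26.11 wt% MgO ÷ 40.304 g/mol = 0.64783 mol, giving 0.64783 Mg and 0.64783 O.
5.72 wt% FeO ÷ 71.844 g/mol = 0.07962 mol, giving 0.07962 Fe and 0.07962 O.
24.75 wt% Al2O3 ÷ 101.961 g/mol = 0.24274 mol, giving 0.48548 Al and 0.72822 O.
43.66 wt% SiO2 ÷ 60.083 g/mol = 0.72666 mol, giving 0.72666 Si and 1.45332 O.
Oxygen sums to 2.90899; scaling by 12/2.90899 = 4.12514 puts the formula on 12 O.
Si: 0.72666 × 4.12514 = 2.998 atoms per formula unit.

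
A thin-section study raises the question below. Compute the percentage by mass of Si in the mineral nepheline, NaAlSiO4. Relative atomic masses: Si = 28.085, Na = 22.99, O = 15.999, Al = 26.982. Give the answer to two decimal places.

Formula mass = 1×22.99 + 1×26.982 + 1×28.085 + 4×15.999 = 142.053 g/mol, of which 28.085 g is Si.
So Si makes up 28.085/142.053 = 0.1977 of the mass, i.e. 19.77%.

19.77 mass %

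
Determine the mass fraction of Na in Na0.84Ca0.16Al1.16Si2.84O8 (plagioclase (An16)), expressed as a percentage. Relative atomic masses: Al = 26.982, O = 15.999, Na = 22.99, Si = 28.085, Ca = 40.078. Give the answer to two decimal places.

7.29 wt%

Formula mass = 0.84·22.99 + 0.16·40.078 + 1.16·26.982 + 2.84·28.085 + 8·15.999 = 264.777 g/mol, of which 19.312 g is Na.
So Na makes up 19.312/264.777 = 0.0729 of the mass, i.e. 7.29%.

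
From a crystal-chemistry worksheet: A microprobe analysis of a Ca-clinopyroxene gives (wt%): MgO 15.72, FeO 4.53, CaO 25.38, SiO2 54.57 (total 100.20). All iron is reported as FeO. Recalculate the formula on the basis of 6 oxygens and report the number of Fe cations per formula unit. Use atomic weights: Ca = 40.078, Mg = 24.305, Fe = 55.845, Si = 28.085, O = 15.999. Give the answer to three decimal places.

MgO: 15.72/40.304 = 0.39004 mol → 0.39004 mol Mg, 0.39004 mol O.
FeO: 4.53/71.844 = 0.06305 mol → 0.06305 mol Fe, 0.06305 mol O.
CaO: 25.38/56.077 = 0.45259 mol → 0.45259 mol Ca, 0.45259 mol O.
SiO2: 54.57/60.083 = 0.90824 mol → 0.90824 mol Si, 1.81648 mol O.
Total oxygen = 2.72216 mol. Normalization factor = 6/2.72216 = 2.20413.
Fe per 6 O = 0.06305 × 2.20413 = 0.139.

0.139 Fe apfu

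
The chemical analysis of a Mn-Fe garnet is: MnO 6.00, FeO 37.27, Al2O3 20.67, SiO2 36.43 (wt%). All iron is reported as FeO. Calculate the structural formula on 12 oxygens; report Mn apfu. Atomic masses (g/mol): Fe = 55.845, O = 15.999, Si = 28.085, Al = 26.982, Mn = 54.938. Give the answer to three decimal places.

MnO: 6.00/70.937 = 0.08458 mol → 0.08458 mol Mn, 0.08458 mol O.
FeO: 37.27/71.844 = 0.51876 mol → 0.51876 mol Fe, 0.51876 mol O.
Al2O3: 20.67/101.961 = 0.20272 mol → 0.40544 mol Al, 0.60816 mol O.
SiO2: 36.43/60.083 = 0.60633 mol → 0.60633 mol Si, 1.21266 mol O.
Total oxygen = 2.42416 mol. Normalization factor = 12/2.42416 = 4.95017.
Mn per 12 O = 0.08458 × 4.95017 = 0.419.

0.419 Mn apfu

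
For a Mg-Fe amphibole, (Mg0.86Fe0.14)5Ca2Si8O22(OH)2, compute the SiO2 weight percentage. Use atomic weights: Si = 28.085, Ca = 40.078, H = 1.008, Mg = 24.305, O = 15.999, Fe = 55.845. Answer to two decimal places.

57.60 wt%

Formula mass = 834.431 g/mol.
8 Si → 8.0000 mol SiO2 per formula unit; M(SiO2) = 60.083, so SiO2 mass = 480.664 g.
480.664/834.431 × 100 = 57.60 wt%.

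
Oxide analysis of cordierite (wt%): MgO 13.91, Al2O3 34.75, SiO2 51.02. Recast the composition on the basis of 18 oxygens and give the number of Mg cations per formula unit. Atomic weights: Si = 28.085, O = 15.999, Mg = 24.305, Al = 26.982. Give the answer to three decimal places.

MgO: 13.91/40.304 = 0.34513 mol → 0.34513 mol Mg, 0.34513 mol O.
Al2O3: 34.75/101.961 = 0.34082 mol → 0.68164 mol Al, 1.02246 mol O.
SiO2: 51.02/60.083 = 0.84916 mol → 0.84916 mol Si, 1.69832 mol O.
Total oxygen = 3.06591 mol. Normalization factor = 18/3.06591 = 5.87101.
Mg per 18 O = 0.34513 × 5.87101 = 2.026.

2.026 Mg apfu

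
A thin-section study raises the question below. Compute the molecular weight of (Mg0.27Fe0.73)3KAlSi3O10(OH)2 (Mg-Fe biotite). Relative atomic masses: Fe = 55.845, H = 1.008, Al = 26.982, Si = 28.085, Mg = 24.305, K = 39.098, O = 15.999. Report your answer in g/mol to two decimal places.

486.33 g/mol

The formula mass is the sum 0.81(24.305) + 2.19(55.845) + 1(39.098) + 1(26.982) + 3(28.085) + 12(15.999) + 2(1.008).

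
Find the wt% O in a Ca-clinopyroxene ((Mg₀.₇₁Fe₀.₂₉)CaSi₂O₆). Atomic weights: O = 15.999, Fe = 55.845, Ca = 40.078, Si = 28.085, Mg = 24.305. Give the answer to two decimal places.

M((Mg₀.₇₁Fe₀.₂₉)CaSi₂O₆) = 225.694 g/mol.
O contributes 6 × 15.999 = 95.994 g per mole.
95.994/225.694 = 0.4253 → 42.53%.

42.53 mass %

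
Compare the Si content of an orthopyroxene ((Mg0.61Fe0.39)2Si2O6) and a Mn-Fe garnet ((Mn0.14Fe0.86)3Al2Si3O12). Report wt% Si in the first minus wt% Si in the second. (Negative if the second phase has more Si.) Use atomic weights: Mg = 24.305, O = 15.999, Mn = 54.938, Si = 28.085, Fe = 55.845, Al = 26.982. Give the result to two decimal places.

First mineral: 56.170 g Si in 225.375 g formula = 24.92 wt% Si.
Second mineral: 84.255 g Si in 497.361 g formula = 16.94 wt% Si.
24.92% − 16.94% gives a difference of 7.98 percentage points.

7.98 percentage points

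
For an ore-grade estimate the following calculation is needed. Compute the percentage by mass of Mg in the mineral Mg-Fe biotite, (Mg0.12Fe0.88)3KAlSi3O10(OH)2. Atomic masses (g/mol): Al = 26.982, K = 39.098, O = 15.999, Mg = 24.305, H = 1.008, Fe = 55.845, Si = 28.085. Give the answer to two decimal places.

Molar mass of (Mg0.12Fe0.88)3KAlSi3O10(OH)2: 0.36·24.305 + 2.64·55.845 + 1·39.098 + 1·26.982 + 3·28.085 + 12·15.999 + 2·1.008 = 500.520 g/mol.
Mass of Mg per formula unit: 0.36 × 24.305 = 8.750 g.
Weight fraction Mg = 8.750 / 500.520 = 0.0175.

1.75 wt%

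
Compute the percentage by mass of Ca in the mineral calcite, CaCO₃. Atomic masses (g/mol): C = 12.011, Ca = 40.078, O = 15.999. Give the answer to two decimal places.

40.04 mass %

Formula mass = 1·40.078 + 1·12.011 + 3·15.999 = 100.086 g/mol, of which 40.078 g is Ca.
So Ca makes up 40.078/100.086 = 0.4004 of the mass, i.e. 40.04%.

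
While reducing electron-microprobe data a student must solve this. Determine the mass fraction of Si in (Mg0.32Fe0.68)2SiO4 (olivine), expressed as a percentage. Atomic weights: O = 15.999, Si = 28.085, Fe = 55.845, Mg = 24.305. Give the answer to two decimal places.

Formula mass = 0.64*24.305 + 1.36*55.845 + 1*28.085 + 4*15.999 = 183.585 g/mol, of which 28.085 g is Si.
So Si makes up 28.085/183.585 = 0.1530 of the mass, i.e. 15.30%.

15.30 weight percent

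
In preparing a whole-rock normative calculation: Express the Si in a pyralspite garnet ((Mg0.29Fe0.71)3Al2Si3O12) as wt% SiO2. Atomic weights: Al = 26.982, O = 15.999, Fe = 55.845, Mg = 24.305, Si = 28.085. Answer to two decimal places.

38.33 wt%

Molar mass of (Mg0.29Fe0.71)3Al2Si3O12 = 0.87×24.305 + 2.13×55.845 + 2×26.982 + 3×28.085 + 12×15.999 = 470.302 g/mol.
Each formula unit contains 3 Si, equivalent to 3/1 = 3.0000 mol SiO2.
M(SiO2) = 1×28.085 + 2×15.999 = 60.083 g/mol.
Mass of SiO2 per formula unit = 3.0000 × 60.083 = 180.249 g.
SiO2 wt% = 180.249 / 470.302 × 100 = 38.33%.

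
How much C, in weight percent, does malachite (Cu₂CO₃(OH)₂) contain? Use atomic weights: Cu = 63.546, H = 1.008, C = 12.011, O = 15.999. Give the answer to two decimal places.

Molar mass of Cu₂CO₃(OH)₂: 2×63.546 + 1×12.011 + 5×15.999 + 2×1.008 = 221.114 g/mol.
Mass of C per formula unit: 1 × 12.011 = 12.011 g.
Weight fraction C = 12.011 / 221.114 = 0.0543.

5.43 weight percent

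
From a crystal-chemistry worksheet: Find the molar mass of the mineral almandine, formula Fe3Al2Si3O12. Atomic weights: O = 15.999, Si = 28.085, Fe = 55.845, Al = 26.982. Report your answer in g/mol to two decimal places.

Fe: 3 × 55.845 = 167.5350
Al: 2 × 26.982 = 53.9640
Si: 3 × 28.085 = 84.2550
O: 12 × 15.999 = 191.9880
Summing the contributions gives the formula mass.

497.74 g/mol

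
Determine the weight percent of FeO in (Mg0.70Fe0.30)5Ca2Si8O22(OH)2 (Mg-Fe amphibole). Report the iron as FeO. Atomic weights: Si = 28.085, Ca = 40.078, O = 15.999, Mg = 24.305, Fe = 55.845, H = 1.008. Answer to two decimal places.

Formula mass = 859.663 g/mol.
1.50 Fe → 1.5000 mol FeO per formula unit; M(FeO) = 71.844, so FeO mass = 107.766 g.
107.766/859.663 × 100 = 12.54 wt%.

12.54 wt%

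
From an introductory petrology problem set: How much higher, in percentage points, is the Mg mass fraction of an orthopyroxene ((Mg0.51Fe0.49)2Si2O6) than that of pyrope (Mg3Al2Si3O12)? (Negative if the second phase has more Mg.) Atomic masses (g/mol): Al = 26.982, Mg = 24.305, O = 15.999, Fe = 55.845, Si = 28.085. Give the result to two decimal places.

First mineral: 24.791 g Mg in 231.683 g formula = 10.70 wt% Mg.
Second mineral: 72.915 g Mg in 403.122 g formula = 18.09 wt% Mg.
10.70% − 18.09% gives a difference of -7.39 percentage points.

-7.39 percentage points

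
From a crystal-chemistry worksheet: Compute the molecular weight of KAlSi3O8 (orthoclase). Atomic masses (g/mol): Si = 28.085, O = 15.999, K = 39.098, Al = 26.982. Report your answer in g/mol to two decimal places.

278.33 g/mol

The formula mass is the sum 1·39.098 + 1·26.982 + 3·28.085 + 8·15.999.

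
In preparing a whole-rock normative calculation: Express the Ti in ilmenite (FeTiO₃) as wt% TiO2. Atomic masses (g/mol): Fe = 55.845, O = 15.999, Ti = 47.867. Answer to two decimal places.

52.64 wt%

Formula mass = 151.709 g/mol.
1 Ti → 1.0000 mol TiO2 per formula unit; M(TiO2) = 79.865, so TiO2 mass = 79.865 g.
79.865/151.709 × 100 = 52.64 wt%.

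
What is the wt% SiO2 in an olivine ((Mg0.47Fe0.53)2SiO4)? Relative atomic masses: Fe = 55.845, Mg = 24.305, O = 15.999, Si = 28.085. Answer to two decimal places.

34.51 wt%

M((Mg0.47Fe0.53)2SiO4) = 174.123 g/mol; M(SiO2) = 60.083 g/mol.
Moles SiO2 per formula unit = 1 Si ÷ 1 = 1.0000.
SiO2 fraction = (1.0000 × 60.083) / 174.123 = 60.083/174.123 = 0.3451.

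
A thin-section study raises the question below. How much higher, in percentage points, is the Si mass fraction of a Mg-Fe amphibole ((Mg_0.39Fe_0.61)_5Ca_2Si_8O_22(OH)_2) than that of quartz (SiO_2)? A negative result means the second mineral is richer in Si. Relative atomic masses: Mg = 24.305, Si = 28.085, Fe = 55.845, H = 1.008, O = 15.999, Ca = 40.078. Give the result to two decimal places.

M((Mg_0.39Fe_0.61)_5Ca_2Si_8O_22(OH)_2) = 908.550 g/mol, so wt% Si = 224.680/908.550 × 100 = 24.73%.
M(SiO_2) = 60.083 g/mol, so wt% Si = 28.085/60.083 × 100 = 46.74%.
24.73 − 46.74 = -22.01 pp.

-22.01 percentage points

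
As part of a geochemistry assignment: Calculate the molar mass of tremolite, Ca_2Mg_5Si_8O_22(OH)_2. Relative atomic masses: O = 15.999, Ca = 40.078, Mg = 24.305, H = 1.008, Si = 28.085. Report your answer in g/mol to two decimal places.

Ca: 2 × 40.078 = 80.1560
Mg: 5 × 24.305 = 121.5250
Si: 8 × 28.085 = 224.6800
O: 24 × 15.999 = 383.9760
H: 2 × 1.008 = 2.0160
Summing the contributions gives the formula mass.

812.35 g/mol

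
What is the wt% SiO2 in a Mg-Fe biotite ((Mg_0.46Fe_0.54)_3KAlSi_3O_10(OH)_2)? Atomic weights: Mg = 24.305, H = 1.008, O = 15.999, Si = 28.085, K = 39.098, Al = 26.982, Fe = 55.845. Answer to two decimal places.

38.49 wt%

Molar mass of (Mg_0.46Fe_0.54)_3KAlSi_3O_10(OH)_2 = 1.38·24.305 + 1.62·55.845 + 1·39.098 + 1·26.982 + 3·28.085 + 12·15.999 + 2·1.008 = 468.349 g/mol.
Each formula unit contains 3 Si, equivalent to 3/1 = 3.0000 mol SiO2.
M(SiO2) = 1×28.085 + 2×15.999 = 60.083 g/mol.
Mass of SiO2 per formula unit = 3.0000 × 60.083 = 180.249 g.
SiO2 wt% = 180.249 / 468.349 × 100 = 38.49%.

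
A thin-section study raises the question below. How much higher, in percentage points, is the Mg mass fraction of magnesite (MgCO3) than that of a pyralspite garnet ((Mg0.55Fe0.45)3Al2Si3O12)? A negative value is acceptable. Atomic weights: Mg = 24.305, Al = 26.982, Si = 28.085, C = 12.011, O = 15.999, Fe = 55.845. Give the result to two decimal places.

M(MgCO3) = 84.313 g/mol, so wt% Mg = 24.305/84.313 × 100 = 28.83%.
M((Mg0.55Fe0.45)3Al2Si3O12) = 445.701 g/mol, so wt% Mg = 40.103/445.701 × 100 = 9.00%.
28.83 − 9.00 = 19.83 pp.

19.83 percentage points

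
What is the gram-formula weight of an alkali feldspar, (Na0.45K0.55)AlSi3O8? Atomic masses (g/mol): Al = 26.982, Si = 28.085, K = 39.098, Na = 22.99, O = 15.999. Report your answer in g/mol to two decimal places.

271.08 g/mol

M = 0.45·22.99 + 0.55·39.098 + 1·26.982 + 3·28.085 + 8·15.999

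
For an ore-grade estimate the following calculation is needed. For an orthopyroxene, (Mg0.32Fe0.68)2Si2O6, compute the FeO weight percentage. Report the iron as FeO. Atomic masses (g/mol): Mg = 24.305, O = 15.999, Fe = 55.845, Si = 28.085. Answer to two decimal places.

40.10 wt%

Formula mass = 243.668 g/mol.
1.36 Fe → 1.3600 mol FeO per formula unit; M(FeO) = 71.844, so FeO mass = 97.708 g.
97.708/243.668 × 100 = 40.10 wt%.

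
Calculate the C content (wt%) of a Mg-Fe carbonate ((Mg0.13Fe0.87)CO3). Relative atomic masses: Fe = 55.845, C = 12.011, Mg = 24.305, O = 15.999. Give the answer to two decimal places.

10.75 wt%

Molar mass of (Mg0.13Fe0.87)CO3: 0.13·24.305 + 0.87·55.845 + 1·12.011 + 3·15.999 = 111.753 g/mol.
Mass of C per formula unit: 1 × 12.011 = 12.011 g.
Weight fraction C = 12.011 / 111.753 = 0.1075.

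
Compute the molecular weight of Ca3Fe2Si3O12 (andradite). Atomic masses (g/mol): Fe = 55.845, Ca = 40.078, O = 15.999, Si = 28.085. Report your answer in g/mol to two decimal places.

508.17 g/mol

The formula mass is the sum 3·40.078 + 2·55.845 + 3·28.085 + 12·15.999.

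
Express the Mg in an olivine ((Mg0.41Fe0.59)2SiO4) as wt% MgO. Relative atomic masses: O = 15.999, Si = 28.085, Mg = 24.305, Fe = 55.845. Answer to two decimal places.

18.58 wt%

Molar mass of (Mg0.41Fe0.59)2SiO4 = 0.82·24.305 + 1.18·55.845 + 1·28.085 + 4·15.999 = 177.908 g/mol.
Each formula unit contains 0.82 Mg, equivalent to 0.82/1 = 0.8200 mol MgO.
M(MgO) = 1×24.305 + 1×15.999 = 40.304 g/mol.
Mass of MgO per formula unit = 0.8200 × 40.304 = 33.049 g.
MgO wt% = 33.049 / 177.908 × 100 = 18.58%.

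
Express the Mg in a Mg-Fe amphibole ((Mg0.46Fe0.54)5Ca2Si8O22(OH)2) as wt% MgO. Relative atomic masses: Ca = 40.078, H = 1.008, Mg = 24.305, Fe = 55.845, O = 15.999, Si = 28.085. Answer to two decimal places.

10.33 wt%

Molar mass of (Mg0.46Fe0.54)5Ca2Si8O22(OH)2 = 2.30×24.305 + 2.70×55.845 + 2×40.078 + 8×28.085 + 24×15.999 + 2×1.008 = 897.511 g/mol.
Each formula unit contains 2.30 Mg, equivalent to 2.30/1 = 2.3000 mol MgO.
M(MgO) = 1×24.305 + 1×15.999 = 40.304 g/mol.
Mass of MgO per formula unit = 2.3000 × 40.304 = 92.699 g.
MgO wt% = 92.699 / 897.511 × 100 = 10.33%.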